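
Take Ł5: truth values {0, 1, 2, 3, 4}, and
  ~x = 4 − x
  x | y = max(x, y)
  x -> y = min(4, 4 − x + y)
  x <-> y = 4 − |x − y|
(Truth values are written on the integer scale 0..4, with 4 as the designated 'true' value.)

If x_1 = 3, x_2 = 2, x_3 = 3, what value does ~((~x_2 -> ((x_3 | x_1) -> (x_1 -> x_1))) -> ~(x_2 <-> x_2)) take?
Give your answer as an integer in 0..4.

~x_2 = ~2 = 2
x_3 | x_1 = 3 | 3 = 3
x_1 -> x_1 = 3 -> 3 = 4
(x_3 | x_1) -> (x_1 -> x_1) = 3 -> 4 = 4
~x_2 -> ((x_3 | x_1) -> (x_1 -> x_1)) = 2 -> 4 = 4
x_2 <-> x_2 = 2 <-> 2 = 4
~(x_2 <-> x_2) = ~4 = 0
(~x_2 -> ((x_3 | x_1) -> (x_1 -> x_1))) -> ~(x_2 <-> x_2) = 4 -> 0 = 0
~((~x_2 -> ((x_3 | x_1) -> (x_1 -> x_1))) -> ~(x_2 <-> x_2)) = ~0 = 4

4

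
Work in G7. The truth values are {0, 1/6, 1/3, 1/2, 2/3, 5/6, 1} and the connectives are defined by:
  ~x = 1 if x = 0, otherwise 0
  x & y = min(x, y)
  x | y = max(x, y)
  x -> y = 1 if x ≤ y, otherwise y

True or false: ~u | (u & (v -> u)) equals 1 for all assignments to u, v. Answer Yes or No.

No

Counterexample: take u = 1/6, v = 0.
~u = ~1/6 = 0
v -> u = 0 -> 1/6 = 1
u & (v -> u) = 1/6 & 1 = 1/6
~u | (u & (v -> u)) = 0 | 1/6 = 1/6
This gives 1/6 ≠ 1.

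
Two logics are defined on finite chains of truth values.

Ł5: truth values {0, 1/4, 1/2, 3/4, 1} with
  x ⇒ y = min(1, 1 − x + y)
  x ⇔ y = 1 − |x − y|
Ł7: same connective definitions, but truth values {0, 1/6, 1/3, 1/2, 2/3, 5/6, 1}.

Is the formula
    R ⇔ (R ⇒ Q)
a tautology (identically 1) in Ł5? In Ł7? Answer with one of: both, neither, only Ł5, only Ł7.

In Ł5: at Q = 0, R = 0 the value is 0 — not a tautology.
In Ł7: at Q = 0, R = 0 the value is 0 — not a tautology.

neither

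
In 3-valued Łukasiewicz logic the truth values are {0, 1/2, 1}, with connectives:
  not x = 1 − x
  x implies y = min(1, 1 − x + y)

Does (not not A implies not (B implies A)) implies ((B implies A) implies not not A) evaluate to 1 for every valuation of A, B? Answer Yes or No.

No

Counterexample: take A = 0, B = 0.
not A = not 0 = 1
not not A = not 1 = 0
B implies A = 0 implies 0 = 1
not (B implies A) = not 1 = 0
not not A implies not (B implies A) = 0 implies 0 = 1
B implies A = 0 implies 0 = 1
not A = not 0 = 1
not not A = not 1 = 0
(B implies A) implies not not A = 1 implies 0 = 0
(not not A implies not (B implies A)) implies ((B implies A) implies not not A) = 1 implies 0 = 0
This gives 0 ≠ 1.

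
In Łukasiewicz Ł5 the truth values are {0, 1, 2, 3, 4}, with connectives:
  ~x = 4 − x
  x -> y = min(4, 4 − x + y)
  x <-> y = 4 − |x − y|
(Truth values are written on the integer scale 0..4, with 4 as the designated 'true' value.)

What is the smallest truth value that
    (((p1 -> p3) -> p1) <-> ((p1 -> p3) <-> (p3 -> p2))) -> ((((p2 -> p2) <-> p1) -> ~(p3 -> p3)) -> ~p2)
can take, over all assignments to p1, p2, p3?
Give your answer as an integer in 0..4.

2

Take p1 = 1, p2 = 4, p3 = 0:
p1 -> p3 = 1 -> 0 = 3
(p1 -> p3) -> p1 = 3 -> 1 = 2
p1 -> p3 = 1 -> 0 = 3
p3 -> p2 = 0 -> 4 = 4
(p1 -> p3) <-> (p3 -> p2) = 3 <-> 4 = 3
((p1 -> p3) -> p1) <-> ((p1 -> p3) <-> (p3 -> p2)) = 2 <-> 3 = 3
p2 -> p2 = 4 -> 4 = 4
(p2 -> p2) <-> p1 = 4 <-> 1 = 1
p3 -> p3 = 0 -> 0 = 4
~(p3 -> p3) = ~4 = 0
((p2 -> p2) <-> p1) -> ~(p3 -> p3) = 1 -> 0 = 3
~p2 = ~4 = 0
(((p2 -> p2) <-> p1) -> ~(p3 -> p3)) -> ~p2 = 3 -> 0 = 1
(((p1 -> p3) -> p1) <-> ((p1 -> p3) <-> (p3 -> p2))) -> ((((p2 -> p2) <-> p1) -> ~(p3 -> p3)) -> ~p2) = 3 -> 1 = 2
No assignment yields a value below 2, so this is the minimum.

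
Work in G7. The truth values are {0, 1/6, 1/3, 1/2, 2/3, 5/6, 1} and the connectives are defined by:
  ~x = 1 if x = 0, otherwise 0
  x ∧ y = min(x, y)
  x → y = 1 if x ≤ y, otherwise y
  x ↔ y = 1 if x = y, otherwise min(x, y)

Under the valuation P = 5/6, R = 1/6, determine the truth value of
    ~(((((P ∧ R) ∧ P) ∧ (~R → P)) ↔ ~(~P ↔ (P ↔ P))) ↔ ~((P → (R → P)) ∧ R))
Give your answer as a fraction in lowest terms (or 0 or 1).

P ∧ R = 5/6 ∧ 1/6 = 1/6
(P ∧ R) ∧ P = 1/6 ∧ 5/6 = 1/6
~R = ~1/6 = 0
~R → P = 0 → 5/6 = 1
((P ∧ R) ∧ P) ∧ (~R → P) = 1/6 ∧ 1 = 1/6
~P = ~5/6 = 0
P ↔ P = 5/6 ↔ 5/6 = 1
~P ↔ (P ↔ P) = 0 ↔ 1 = 0
~(~P ↔ (P ↔ P)) = ~0 = 1
(((P ∧ R) ∧ P) ∧ (~R → P)) ↔ ~(~P ↔ (P ↔ P)) = 1/6 ↔ 1 = 1/6
R → P = 1/6 → 5/6 = 1
P → (R → P) = 5/6 → 1 = 1
(P → (R → P)) ∧ R = 1 ∧ 1/6 = 1/6
~((P → (R → P)) ∧ R) = ~1/6 = 0
((((P ∧ R) ∧ P) ∧ (~R → P)) ↔ ~(~P ↔ (P ↔ P))) ↔ ~((P → (R → P)) ∧ R) = 1/6 ↔ 0 = 0
~(((((P ∧ R) ∧ P) ∧ (~R → P)) ↔ ~(~P ↔ (P ↔ P))) ↔ ~((P → (R → P)) ∧ R)) = ~0 = 1

1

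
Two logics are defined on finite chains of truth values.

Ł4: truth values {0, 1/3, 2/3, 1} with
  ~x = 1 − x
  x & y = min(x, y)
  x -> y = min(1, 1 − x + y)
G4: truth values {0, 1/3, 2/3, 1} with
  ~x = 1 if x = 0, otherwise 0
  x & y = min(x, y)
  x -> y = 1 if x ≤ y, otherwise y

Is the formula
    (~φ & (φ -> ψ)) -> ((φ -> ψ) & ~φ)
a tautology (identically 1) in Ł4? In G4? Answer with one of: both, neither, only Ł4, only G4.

In Ł4: every assignment gives 1 — tautology.
In G4: every assignment gives 1 — tautology.

both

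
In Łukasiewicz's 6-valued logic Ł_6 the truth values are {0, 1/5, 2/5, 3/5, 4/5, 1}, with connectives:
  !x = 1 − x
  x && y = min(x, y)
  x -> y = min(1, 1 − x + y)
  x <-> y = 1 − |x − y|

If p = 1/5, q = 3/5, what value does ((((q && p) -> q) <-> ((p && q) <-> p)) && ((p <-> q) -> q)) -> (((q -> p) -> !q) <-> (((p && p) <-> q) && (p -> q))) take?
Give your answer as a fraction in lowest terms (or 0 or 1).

q && p = 3/5 && 1/5 = 1/5
(q && p) -> q = 1/5 -> 3/5 = 1
p && q = 1/5 && 3/5 = 1/5
(p && q) <-> p = 1/5 <-> 1/5 = 1
((q && p) -> q) <-> ((p && q) <-> p) = 1 <-> 1 = 1
p <-> q = 1/5 <-> 3/5 = 3/5
(p <-> q) -> q = 3/5 -> 3/5 = 1
(((q && p) -> q) <-> ((p && q) <-> p)) && ((p <-> q) -> q) = 1 && 1 = 1
q -> p = 3/5 -> 1/5 = 3/5
!q = !3/5 = 2/5
(q -> p) -> !q = 3/5 -> 2/5 = 4/5
p && p = 1/5 && 1/5 = 1/5
(p && p) <-> q = 1/5 <-> 3/5 = 3/5
p -> q = 1/5 -> 3/5 = 1
((p && p) <-> q) && (p -> q) = 3/5 && 1 = 3/5
((q -> p) -> !q) <-> (((p && p) <-> q) && (p -> q)) = 4/5 <-> 3/5 = 4/5
((((q && p) -> q) <-> ((p && q) <-> p)) && ((p <-> q) -> q)) -> (((q -> p) -> !q) <-> (((p && p) <-> q) && (p -> q))) = 1 -> 4/5 = 4/5

4/5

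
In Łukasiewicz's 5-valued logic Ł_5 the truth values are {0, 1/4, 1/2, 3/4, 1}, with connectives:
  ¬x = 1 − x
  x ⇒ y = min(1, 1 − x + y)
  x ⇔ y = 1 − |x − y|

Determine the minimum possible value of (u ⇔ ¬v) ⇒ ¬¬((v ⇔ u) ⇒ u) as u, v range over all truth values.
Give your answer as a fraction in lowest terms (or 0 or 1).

Take u = 1/2, v = 1/2:
¬v = ¬1/2 = 1/2
u ⇔ ¬v = 1/2 ⇔ 1/2 = 1
v ⇔ u = 1/2 ⇔ 1/2 = 1
(v ⇔ u) ⇒ u = 1 ⇒ 1/2 = 1/2
¬((v ⇔ u) ⇒ u) = ¬1/2 = 1/2
¬¬((v ⇔ u) ⇒ u) = ¬1/2 = 1/2
(u ⇔ ¬v) ⇒ ¬¬((v ⇔ u) ⇒ u) = 1 ⇒ 1/2 = 1/2
No assignment yields a value below 1/2, so this is the minimum.

1/2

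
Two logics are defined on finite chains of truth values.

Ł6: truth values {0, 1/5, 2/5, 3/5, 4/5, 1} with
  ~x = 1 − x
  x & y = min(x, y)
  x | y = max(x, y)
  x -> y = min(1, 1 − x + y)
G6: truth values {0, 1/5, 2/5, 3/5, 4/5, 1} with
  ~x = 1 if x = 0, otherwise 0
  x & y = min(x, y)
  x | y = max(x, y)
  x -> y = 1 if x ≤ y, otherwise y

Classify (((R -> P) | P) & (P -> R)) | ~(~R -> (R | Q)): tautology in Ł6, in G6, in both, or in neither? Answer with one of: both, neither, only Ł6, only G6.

neither

In Ł6: at P = 0, Q = 0, R = 1/5 the value is 4/5 — not a tautology.
In G6: at P = 0, Q = 0, R = 1/5 the value is 0 — not a tautology.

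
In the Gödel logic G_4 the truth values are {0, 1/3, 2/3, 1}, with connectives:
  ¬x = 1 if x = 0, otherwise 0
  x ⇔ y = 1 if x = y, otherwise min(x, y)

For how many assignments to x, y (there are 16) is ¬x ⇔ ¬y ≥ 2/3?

x = 0, y = 0 ↦ 1  ≥
x = 0, y = 1/3 ↦ 0  <
x = 0, y = 2/3 ↦ 0  <
x = 0, y = 1 ↦ 0  <
x = 1/3, y = 0 ↦ 0  <
x = 1/3, y = 1/3 ↦ 1  ≥
x = 1/3, y = 2/3 ↦ 1  ≥
x = 1/3, y = 1 ↦ 1  ≥
x = 2/3, y = 0 ↦ 0  <
x = 2/3, y = 1/3 ↦ 1  ≥
x = 2/3, y = 2/3 ↦ 1  ≥
x = 2/3, y = 1 ↦ 1  ≥
x = 1, y = 0 ↦ 0  <
x = 1, y = 1/3 ↦ 1  ≥
x = 1, y = 2/3 ↦ 1  ≥
x = 1, y = 1 ↦ 1  ≥
So 10 of the 16 assignments meet the threshold.

10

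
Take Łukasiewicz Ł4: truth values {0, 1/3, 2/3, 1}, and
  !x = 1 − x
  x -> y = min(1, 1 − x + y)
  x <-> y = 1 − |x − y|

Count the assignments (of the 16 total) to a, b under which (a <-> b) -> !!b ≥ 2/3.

a = 0, b = 0 ↦ 0  <
a = 0, b = 1/3 ↦ 2/3  ≥
a = 0, b = 2/3 ↦ 1  ≥
a = 0, b = 1 ↦ 1  ≥
a = 1/3, b = 0 ↦ 1/3  <
a = 1/3, b = 1/3 ↦ 1/3  <
a = 1/3, b = 2/3 ↦ 1  ≥
a = 1/3, b = 1 ↦ 1  ≥
a = 2/3, b = 0 ↦ 2/3  ≥
a = 2/3, b = 1/3 ↦ 2/3  ≥
a = 2/3, b = 2/3 ↦ 2/3  ≥
a = 2/3, b = 1 ↦ 1  ≥
a = 1, b = 0 ↦ 1  ≥
a = 1, b = 1/3 ↦ 1  ≥
a = 1, b = 2/3 ↦ 1  ≥
a = 1, b = 1 ↦ 1  ≥
So 13 of the 16 assignments meet the threshold.

13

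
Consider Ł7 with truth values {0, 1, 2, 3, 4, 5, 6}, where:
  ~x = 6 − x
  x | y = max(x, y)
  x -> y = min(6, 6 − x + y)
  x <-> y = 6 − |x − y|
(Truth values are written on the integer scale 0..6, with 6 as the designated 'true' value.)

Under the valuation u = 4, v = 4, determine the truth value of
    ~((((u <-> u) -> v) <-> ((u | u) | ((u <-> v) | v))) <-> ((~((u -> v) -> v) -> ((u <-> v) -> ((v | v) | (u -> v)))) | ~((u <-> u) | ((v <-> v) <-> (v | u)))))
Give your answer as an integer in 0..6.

u <-> u = 4 <-> 4 = 6
(u <-> u) -> v = 6 -> 4 = 4
u | u = 4 | 4 = 4
u <-> v = 4 <-> 4 = 6
(u <-> v) | v = 6 | 4 = 6
(u | u) | ((u <-> v) | v) = 4 | 6 = 6
((u <-> u) -> v) <-> ((u | u) | ((u <-> v) | v)) = 4 <-> 6 = 4
u -> v = 4 -> 4 = 6
(u -> v) -> v = 6 -> 4 = 4
~((u -> v) -> v) = ~4 = 2
u <-> v = 4 <-> 4 = 6
v | v = 4 | 4 = 4
u -> v = 4 -> 4 = 6
(v | v) | (u -> v) = 4 | 6 = 6
(u <-> v) -> ((v | v) | (u -> v)) = 6 -> 6 = 6
~((u -> v) -> v) -> ((u <-> v) -> ((v | v) | (u -> v))) = 2 -> 6 = 6
u <-> u = 4 <-> 4 = 6
v <-> v = 4 <-> 4 = 6
v | u = 4 | 4 = 4
(v <-> v) <-> (v | u) = 6 <-> 4 = 4
(u <-> u) | ((v <-> v) <-> (v | u)) = 6 | 4 = 6
~((u <-> u) | ((v <-> v) <-> (v | u))) = ~6 = 0
(~((u -> v) -> v) -> ((u <-> v) -> ((v | v) | (u -> v)))) | ~((u <-> u) | ((v <-> v) <-> (v | u))) = 6 | 0 = 6
(((u <-> u) -> v) <-> ((u | u) | ((u <-> v) | v))) <-> ((~((u -> v) -> v) -> ((u <-> v) -> ((v | v) | (u -> v)))) | ~((u <-> u) | ((v <-> v) <-> (v | u)))) = 4 <-> 6 = 4
~((((u <-> u) -> v) <-> ((u | u) | ((u <-> v) | v))) <-> ((~((u -> v) -> v) -> ((u <-> v) -> ((v | v) | (u -> v)))) | ~((u <-> u) | ((v <-> v) <-> (v | u))))) = ~4 = 2

2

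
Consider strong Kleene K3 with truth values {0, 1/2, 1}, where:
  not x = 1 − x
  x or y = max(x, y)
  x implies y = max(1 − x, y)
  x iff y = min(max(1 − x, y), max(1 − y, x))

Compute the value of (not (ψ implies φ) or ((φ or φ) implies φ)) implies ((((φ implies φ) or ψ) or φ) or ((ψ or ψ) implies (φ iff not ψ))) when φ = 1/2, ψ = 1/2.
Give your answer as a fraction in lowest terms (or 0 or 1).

ψ implies φ = 1/2 implies 1/2 = 1/2
not (ψ implies φ) = not 1/2 = 1/2
φ or φ = 1/2 or 1/2 = 1/2
(φ or φ) implies φ = 1/2 implies 1/2 = 1/2
not (ψ implies φ) or ((φ or φ) implies φ) = 1/2 or 1/2 = 1/2
φ implies φ = 1/2 implies 1/2 = 1/2
(φ implies φ) or ψ = 1/2 or 1/2 = 1/2
((φ implies φ) or ψ) or φ = 1/2 or 1/2 = 1/2
ψ or ψ = 1/2 or 1/2 = 1/2
not ψ = not 1/2 = 1/2
φ iff not ψ = 1/2 iff 1/2 = 1/2
(ψ or ψ) implies (φ iff not ψ) = 1/2 implies 1/2 = 1/2
(((φ implies φ) or ψ) or φ) or ((ψ or ψ) implies (φ iff not ψ)) = 1/2 or 1/2 = 1/2
(not (ψ implies φ) or ((φ or φ) implies φ)) implies ((((φ implies φ) or ψ) or φ) or ((ψ or ψ) implies (φ iff not ψ))) = 1/2 implies 1/2 = 1/2

1/2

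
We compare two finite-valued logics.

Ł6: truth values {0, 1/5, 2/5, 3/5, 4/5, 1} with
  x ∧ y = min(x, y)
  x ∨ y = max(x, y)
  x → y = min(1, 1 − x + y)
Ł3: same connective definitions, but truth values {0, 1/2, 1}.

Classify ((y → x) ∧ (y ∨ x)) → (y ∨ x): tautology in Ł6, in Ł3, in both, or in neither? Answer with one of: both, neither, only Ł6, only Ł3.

both

In Ł6: every assignment gives 1 — tautology.
In Ł3: every assignment gives 1 — tautology.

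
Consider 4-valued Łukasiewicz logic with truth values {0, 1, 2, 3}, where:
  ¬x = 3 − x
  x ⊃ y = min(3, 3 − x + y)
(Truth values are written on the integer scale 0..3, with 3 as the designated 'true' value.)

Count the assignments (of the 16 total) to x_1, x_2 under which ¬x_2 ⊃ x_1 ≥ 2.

x_1 = 0, x_2 = 0 ↦ 0  <
x_1 = 0, x_2 = 1 ↦ 1  <
x_1 = 0, x_2 = 2 ↦ 2  ≥
x_1 = 0, x_2 = 3 ↦ 3  ≥
x_1 = 1, x_2 = 0 ↦ 1  <
x_1 = 1, x_2 = 1 ↦ 2  ≥
x_1 = 1, x_2 = 2 ↦ 3  ≥
x_1 = 1, x_2 = 3 ↦ 3  ≥
x_1 = 2, x_2 = 0 ↦ 2  ≥
x_1 = 2, x_2 = 1 ↦ 3  ≥
x_1 = 2, x_2 = 2 ↦ 3  ≥
x_1 = 2, x_2 = 3 ↦ 3  ≥
x_1 = 3, x_2 = 0 ↦ 3  ≥
x_1 = 3, x_2 = 1 ↦ 3  ≥
x_1 = 3, x_2 = 2 ↦ 3  ≥
x_1 = 3, x_2 = 3 ↦ 3  ≥
So 13 of the 16 assignments meet the threshold.

13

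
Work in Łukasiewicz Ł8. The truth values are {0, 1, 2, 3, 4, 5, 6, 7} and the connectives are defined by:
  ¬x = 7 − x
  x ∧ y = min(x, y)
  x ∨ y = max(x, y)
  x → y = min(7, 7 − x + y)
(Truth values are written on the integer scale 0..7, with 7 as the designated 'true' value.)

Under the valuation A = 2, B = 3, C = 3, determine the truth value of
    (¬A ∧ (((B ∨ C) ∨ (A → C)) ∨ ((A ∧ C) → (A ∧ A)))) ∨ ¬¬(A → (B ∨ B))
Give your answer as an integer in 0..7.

¬A = ¬2 = 5
B ∨ C = 3 ∨ 3 = 3
A → C = 2 → 3 = 7
(B ∨ C) ∨ (A → C) = 3 ∨ 7 = 7
A ∧ C = 2 ∧ 3 = 2
A ∧ A = 2 ∧ 2 = 2
(A ∧ C) → (A ∧ A) = 2 → 2 = 7
((B ∨ C) ∨ (A → C)) ∨ ((A ∧ C) → (A ∧ A)) = 7 ∨ 7 = 7
¬A ∧ (((B ∨ C) ∨ (A → C)) ∨ ((A ∧ C) → (A ∧ A))) = 5 ∧ 7 = 5
B ∨ B = 3 ∨ 3 = 3
A → (B ∨ B) = 2 → 3 = 7
¬(A → (B ∨ B)) = ¬7 = 0
¬¬(A → (B ∨ B)) = ¬0 = 7
(¬A ∧ (((B ∨ C) ∨ (A → C)) ∨ ((A ∧ C) → (A ∧ A)))) ∨ ¬¬(A → (B ∨ B)) = 5 ∨ 7 = 7

7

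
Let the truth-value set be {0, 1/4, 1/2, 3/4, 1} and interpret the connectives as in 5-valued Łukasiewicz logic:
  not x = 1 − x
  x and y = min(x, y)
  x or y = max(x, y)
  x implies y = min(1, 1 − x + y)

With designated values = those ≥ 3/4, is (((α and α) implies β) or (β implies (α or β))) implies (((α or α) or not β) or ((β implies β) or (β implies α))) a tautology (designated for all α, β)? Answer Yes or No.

Yes

At α = 0, β = 1/4, for instance:
α and α = 0 and 0 = 0
(α and α) implies β = 0 implies 1/4 = 1
α or β = 0 or 1/4 = 1/4
β implies (α or β) = 1/4 implies 1/4 = 1
((α and α) implies β) or (β implies (α or β)) = 1 or 1 = 1
α or α = 0 or 0 = 0
not β = not 1/4 = 3/4
(α or α) or not β = 0 or 3/4 = 3/4
β implies β = 1/4 implies 1/4 = 1
β implies α = 1/4 implies 0 = 3/4
(β implies β) or (β implies α) = 1 or 3/4 = 1
((α or α) or not β) or ((β implies β) or (β implies α)) = 3/4 or 1 = 1
(((α and α) implies β) or (β implies (α or β))) implies (((α or α) or not β) or ((β implies β) or (β implies α))) = 1 implies 1 = 1
and checking the remaining 24 assignments likewise gives ≥ 3/4 in every case.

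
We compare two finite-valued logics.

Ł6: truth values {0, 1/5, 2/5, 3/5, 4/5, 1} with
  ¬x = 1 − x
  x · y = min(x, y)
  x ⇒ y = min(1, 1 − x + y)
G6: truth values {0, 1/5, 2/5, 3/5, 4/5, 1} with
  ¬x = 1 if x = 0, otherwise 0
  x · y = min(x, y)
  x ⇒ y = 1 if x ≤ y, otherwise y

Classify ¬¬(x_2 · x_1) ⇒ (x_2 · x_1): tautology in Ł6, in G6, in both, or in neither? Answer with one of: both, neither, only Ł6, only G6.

In Ł6: every assignment gives 1 — tautology.
In G6: at x_1 = 1/5, x_2 = 1/5 the value is 1/5 — not a tautology.

only Ł6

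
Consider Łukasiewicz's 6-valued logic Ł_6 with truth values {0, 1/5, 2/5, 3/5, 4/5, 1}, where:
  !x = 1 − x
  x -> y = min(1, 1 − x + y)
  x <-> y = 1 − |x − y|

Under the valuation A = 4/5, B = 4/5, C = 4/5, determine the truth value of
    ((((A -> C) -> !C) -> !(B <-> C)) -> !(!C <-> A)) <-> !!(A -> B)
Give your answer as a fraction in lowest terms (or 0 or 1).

A -> C = 4/5 -> 4/5 = 1
!C = !4/5 = 1/5
(A -> C) -> !C = 1 -> 1/5 = 1/5
B <-> C = 4/5 <-> 4/5 = 1
!(B <-> C) = !1 = 0
((A -> C) -> !C) -> !(B <-> C) = 1/5 -> 0 = 4/5
!C = !4/5 = 1/5
!C <-> A = 1/5 <-> 4/5 = 2/5
!(!C <-> A) = !2/5 = 3/5
(((A -> C) -> !C) -> !(B <-> C)) -> !(!C <-> A) = 4/5 -> 3/5 = 4/5
A -> B = 4/5 -> 4/5 = 1
!(A -> B) = !1 = 0
!!(A -> B) = !0 = 1
((((A -> C) -> !C) -> !(B <-> C)) -> !(!C <-> A)) <-> !!(A -> B) = 4/5 <-> 1 = 4/5

4/5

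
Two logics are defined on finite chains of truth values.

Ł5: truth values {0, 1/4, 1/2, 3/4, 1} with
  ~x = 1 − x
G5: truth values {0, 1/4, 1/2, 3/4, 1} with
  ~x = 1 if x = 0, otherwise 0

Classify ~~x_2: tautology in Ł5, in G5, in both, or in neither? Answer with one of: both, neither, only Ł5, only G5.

neither

In Ł5: at x_2 = 0 the value is 0 — not a tautology.
In G5: at x_2 = 0 the value is 0 — not a tautology.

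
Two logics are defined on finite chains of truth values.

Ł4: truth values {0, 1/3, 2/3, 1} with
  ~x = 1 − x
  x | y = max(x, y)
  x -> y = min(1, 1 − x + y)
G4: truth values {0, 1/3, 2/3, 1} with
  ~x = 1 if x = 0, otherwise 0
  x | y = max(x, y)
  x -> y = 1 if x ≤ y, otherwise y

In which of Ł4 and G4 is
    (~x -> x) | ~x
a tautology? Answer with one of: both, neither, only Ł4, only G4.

only G4

In Ł4: at x = 1/3 the value is 2/3 — not a tautology.
In G4: every assignment gives 1 — tautology.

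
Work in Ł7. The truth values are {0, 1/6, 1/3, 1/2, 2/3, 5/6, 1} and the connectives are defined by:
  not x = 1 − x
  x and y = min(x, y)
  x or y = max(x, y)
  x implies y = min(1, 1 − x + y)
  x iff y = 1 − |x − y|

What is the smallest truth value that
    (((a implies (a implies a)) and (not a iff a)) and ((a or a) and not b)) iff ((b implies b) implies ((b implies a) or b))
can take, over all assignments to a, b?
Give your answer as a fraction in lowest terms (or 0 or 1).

Take a = 0, b = 0:
a implies a = 0 implies 0 = 1
a implies (a implies a) = 0 implies 1 = 1
not a = not 0 = 1
not a iff a = 1 iff 0 = 0
(a implies (a implies a)) and (not a iff a) = 1 and 0 = 0
a or a = 0 or 0 = 0
not b = not 0 = 1
(a or a) and not b = 0 and 1 = 0
((a implies (a implies a)) and (not a iff a)) and ((a or a) and not b) = 0 and 0 = 0
b implies b = 0 implies 0 = 1
b implies a = 0 implies 0 = 1
(b implies a) or b = 1 or 0 = 1
(b implies b) implies ((b implies a) or b) = 1 implies 1 = 1
(((a implies (a implies a)) and (not a iff a)) and ((a or a) and not b)) iff ((b implies b) implies ((b implies a) or b)) = 0 iff 1 = 0
No assignment yields a value below 0, so this is the minimum.

0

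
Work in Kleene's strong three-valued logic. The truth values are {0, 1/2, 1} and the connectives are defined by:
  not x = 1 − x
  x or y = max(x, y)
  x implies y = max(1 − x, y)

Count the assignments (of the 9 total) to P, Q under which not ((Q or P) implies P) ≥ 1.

1

P = 0, Q = 0 ↦ 0  <
P = 0, Q = 1/2 ↦ 1/2  <
P = 0, Q = 1 ↦ 1  ≥
P = 1/2, Q = 0 ↦ 1/2  <
P = 1/2, Q = 1/2 ↦ 1/2  <
P = 1/2, Q = 1 ↦ 1/2  <
P = 1, Q = 0 ↦ 0  <
P = 1, Q = 1/2 ↦ 0  <
P = 1, Q = 1 ↦ 0  <
So 1 of the 9 assignments meets the threshold.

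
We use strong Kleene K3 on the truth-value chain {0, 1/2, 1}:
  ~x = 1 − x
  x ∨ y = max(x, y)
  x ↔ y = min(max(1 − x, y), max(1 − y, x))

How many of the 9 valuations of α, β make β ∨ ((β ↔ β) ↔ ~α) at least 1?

α = 0, β = 0 ↦ 1  ≥
α = 0, β = 1/2 ↦ 1/2  <
α = 0, β = 1 ↦ 1  ≥
α = 1/2, β = 0 ↦ 1/2  <
α = 1/2, β = 1/2 ↦ 1/2  <
α = 1/2, β = 1 ↦ 1  ≥
α = 1, β = 0 ↦ 0  <
α = 1, β = 1/2 ↦ 1/2  <
α = 1, β = 1 ↦ 1  ≥
So 4 of the 9 assignments meet the threshold.

4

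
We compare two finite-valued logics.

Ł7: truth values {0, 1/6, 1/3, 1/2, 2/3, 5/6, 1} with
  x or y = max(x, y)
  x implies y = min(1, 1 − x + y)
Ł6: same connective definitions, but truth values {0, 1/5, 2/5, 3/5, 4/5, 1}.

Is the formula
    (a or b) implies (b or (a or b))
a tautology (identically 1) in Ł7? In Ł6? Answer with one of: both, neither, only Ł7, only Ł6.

both

In Ł7: every assignment gives 1 — tautology.
In Ł6: every assignment gives 1 — tautology.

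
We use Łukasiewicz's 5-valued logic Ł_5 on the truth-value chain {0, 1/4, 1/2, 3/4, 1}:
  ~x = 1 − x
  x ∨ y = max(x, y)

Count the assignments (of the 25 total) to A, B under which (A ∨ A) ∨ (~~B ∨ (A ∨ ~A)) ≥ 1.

value 1: 13 assignments (counts)
value 3/4: 9 assignments
value 1/2: 3 assignments
So 13 of the 25 assignments meet the threshold.

13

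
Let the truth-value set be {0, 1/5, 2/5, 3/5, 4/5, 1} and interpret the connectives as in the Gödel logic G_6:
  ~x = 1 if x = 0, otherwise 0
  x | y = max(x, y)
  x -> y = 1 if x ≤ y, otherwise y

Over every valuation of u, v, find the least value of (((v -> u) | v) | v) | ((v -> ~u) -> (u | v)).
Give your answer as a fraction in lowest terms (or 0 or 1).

1/5

Take u = 0, v = 1/5:
v -> u = 1/5 -> 0 = 0
(v -> u) | v = 0 | 1/5 = 1/5
((v -> u) | v) | v = 1/5 | 1/5 = 1/5
~u = ~0 = 1
v -> ~u = 1/5 -> 1 = 1
u | v = 0 | 1/5 = 1/5
(v -> ~u) -> (u | v) = 1 -> 1/5 = 1/5
(((v -> u) | v) | v) | ((v -> ~u) -> (u | v)) = 1/5 | 1/5 = 1/5
No assignment yields a value below 1/5, so this is the minimum.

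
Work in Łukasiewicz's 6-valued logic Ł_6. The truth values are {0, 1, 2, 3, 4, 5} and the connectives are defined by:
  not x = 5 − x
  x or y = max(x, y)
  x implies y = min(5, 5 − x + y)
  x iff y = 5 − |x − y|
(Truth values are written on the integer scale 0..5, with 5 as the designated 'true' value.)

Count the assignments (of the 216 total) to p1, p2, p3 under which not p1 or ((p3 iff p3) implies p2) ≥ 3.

162

value 5: 66 assignments (counts)
value 4: 54 assignments (counts)
value 3: 42 assignments (counts)
value 2: 30 assignments
value 1: 18 assignments
value 0: 6 assignments
So 162 of the 216 assignments meet the threshold.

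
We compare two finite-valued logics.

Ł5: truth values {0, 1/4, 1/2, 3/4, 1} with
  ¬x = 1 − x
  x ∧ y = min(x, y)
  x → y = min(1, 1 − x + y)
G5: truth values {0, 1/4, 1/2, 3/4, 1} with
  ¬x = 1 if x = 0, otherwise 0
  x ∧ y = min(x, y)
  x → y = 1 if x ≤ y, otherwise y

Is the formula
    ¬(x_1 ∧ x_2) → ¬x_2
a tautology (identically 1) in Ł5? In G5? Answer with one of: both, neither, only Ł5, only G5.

neither

In Ł5: at x_1 = 0, x_2 = 1/4 the value is 3/4 — not a tautology.
In G5: at x_1 = 0, x_2 = 1/4 the value is 0 — not a tautology.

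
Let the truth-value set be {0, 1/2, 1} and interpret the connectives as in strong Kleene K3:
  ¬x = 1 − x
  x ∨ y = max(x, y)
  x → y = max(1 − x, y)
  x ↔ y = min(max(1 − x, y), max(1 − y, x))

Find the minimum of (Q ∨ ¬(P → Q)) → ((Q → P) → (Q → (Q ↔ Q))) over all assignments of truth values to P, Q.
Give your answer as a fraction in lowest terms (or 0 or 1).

1/2

Take P = 0, Q = 1/2:
P → Q = 0 → 1/2 = 1
¬(P → Q) = ¬1 = 0
Q ∨ ¬(P → Q) = 1/2 ∨ 0 = 1/2
Q → P = 1/2 → 0 = 1/2
Q ↔ Q = 1/2 ↔ 1/2 = 1/2
Q → (Q ↔ Q) = 1/2 → 1/2 = 1/2
(Q → P) → (Q → (Q ↔ Q)) = 1/2 → 1/2 = 1/2
(Q ∨ ¬(P → Q)) → ((Q → P) → (Q → (Q ↔ Q))) = 1/2 → 1/2 = 1/2
No assignment yields a value below 1/2, so this is the minimum.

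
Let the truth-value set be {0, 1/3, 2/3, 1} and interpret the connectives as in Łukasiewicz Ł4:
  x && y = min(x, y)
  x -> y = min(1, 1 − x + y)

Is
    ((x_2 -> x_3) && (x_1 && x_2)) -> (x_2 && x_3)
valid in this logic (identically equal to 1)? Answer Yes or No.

Counterexample: take x_1 = 1/3, x_2 = 1/3, x_3 = 0.
x_2 -> x_3 = 1/3 -> 0 = 2/3
x_1 && x_2 = 1/3 && 1/3 = 1/3
(x_2 -> x_3) && (x_1 && x_2) = 2/3 && 1/3 = 1/3
x_2 && x_3 = 1/3 && 0 = 0
((x_2 -> x_3) && (x_1 && x_2)) -> (x_2 && x_3) = 1/3 -> 0 = 2/3
This gives 2/3 ≠ 1.

No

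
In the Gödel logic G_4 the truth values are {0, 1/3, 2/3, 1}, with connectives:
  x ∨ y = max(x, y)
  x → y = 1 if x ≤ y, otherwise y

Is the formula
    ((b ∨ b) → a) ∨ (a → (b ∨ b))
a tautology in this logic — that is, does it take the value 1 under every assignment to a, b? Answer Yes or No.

a = 0, b = 0 ↦ 1
a = 0, b = 1/3 ↦ 1
a = 0, b = 2/3 ↦ 1
a = 0, b = 1 ↦ 1
a = 1/3, b = 0 ↦ 1
a = 1/3, b = 1/3 ↦ 1
a = 1/3, b = 2/3 ↦ 1
a = 1/3, b = 1 ↦ 1
a = 2/3, b = 0 ↦ 1
a = 2/3, b = 1/3 ↦ 1
a = 2/3, b = 2/3 ↦ 1
a = 2/3, b = 1 ↦ 1
a = 1, b = 0 ↦ 1
a = 1, b = 1/3 ↦ 1
a = 1, b = 2/3 ↦ 1
a = 1, b = 1 ↦ 1
Every assignment gives a value ≥ 1.

Yes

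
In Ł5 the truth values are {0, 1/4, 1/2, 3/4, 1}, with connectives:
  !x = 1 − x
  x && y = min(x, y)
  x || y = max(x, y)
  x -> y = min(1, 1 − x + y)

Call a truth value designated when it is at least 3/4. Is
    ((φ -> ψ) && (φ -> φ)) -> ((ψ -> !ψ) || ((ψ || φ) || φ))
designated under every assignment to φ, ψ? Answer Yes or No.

Yes

At φ = 1/2, ψ = 1/4, for instance:
φ -> ψ = 1/2 -> 1/4 = 3/4
φ -> φ = 1/2 -> 1/2 = 1
(φ -> ψ) && (φ -> φ) = 3/4 && 1 = 3/4
!ψ = !1/4 = 3/4
ψ -> !ψ = 1/4 -> 3/4 = 1
ψ || φ = 1/4 || 1/2 = 1/2
(ψ || φ) || φ = 1/2 || 1/2 = 1/2
(ψ -> !ψ) || ((ψ || φ) || φ) = 1 || 1/2 = 1
((φ -> ψ) && (φ -> φ)) -> ((ψ -> !ψ) || ((ψ || φ) || φ)) = 3/4 -> 1 = 1
and checking the remaining 24 assignments likewise gives ≥ 3/4 in every case.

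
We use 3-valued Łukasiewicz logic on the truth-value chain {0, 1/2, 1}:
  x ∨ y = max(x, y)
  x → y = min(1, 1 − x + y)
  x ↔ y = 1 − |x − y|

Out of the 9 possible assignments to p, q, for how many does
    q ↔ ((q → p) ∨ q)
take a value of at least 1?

p = 0, q = 0 ↦ 0  <
p = 0, q = 1/2 ↦ 1  ≥
p = 0, q = 1 ↦ 1  ≥
p = 1/2, q = 0 ↦ 0  <
p = 1/2, q = 1/2 ↦ 1/2  <
p = 1/2, q = 1 ↦ 1  ≥
p = 1, q = 0 ↦ 0  <
p = 1, q = 1/2 ↦ 1/2  <
p = 1, q = 1 ↦ 1  ≥
So 4 of the 9 assignments meet the threshold.

4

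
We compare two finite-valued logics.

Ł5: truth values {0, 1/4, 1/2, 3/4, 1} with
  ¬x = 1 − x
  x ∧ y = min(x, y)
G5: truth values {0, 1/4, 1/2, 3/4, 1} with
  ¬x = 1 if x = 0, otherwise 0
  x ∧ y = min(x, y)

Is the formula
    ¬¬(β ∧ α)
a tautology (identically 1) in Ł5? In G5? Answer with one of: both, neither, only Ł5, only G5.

In Ł5: at α = 0, β = 0 the value is 0 — not a tautology.
In G5: at α = 0, β = 0 the value is 0 — not a tautology.

neither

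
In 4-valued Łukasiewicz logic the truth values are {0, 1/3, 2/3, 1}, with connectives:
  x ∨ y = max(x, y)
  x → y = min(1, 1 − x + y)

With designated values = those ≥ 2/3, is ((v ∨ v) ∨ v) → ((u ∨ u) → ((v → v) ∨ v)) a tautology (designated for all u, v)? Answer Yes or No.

Yes

u = 0, v = 0 ↦ 1
u = 0, v = 1/3 ↦ 1
u = 0, v = 2/3 ↦ 1
u = 0, v = 1 ↦ 1
u = 1/3, v = 0 ↦ 1
u = 1/3, v = 1/3 ↦ 1
u = 1/3, v = 2/3 ↦ 1
u = 1/3, v = 1 ↦ 1
u = 2/3, v = 0 ↦ 1
u = 2/3, v = 1/3 ↦ 1
u = 2/3, v = 2/3 ↦ 1
u = 2/3, v = 1 ↦ 1
u = 1, v = 0 ↦ 1
u = 1, v = 1/3 ↦ 1
u = 1, v = 2/3 ↦ 1
u = 1, v = 1 ↦ 1
Every assignment gives a value ≥ 2/3.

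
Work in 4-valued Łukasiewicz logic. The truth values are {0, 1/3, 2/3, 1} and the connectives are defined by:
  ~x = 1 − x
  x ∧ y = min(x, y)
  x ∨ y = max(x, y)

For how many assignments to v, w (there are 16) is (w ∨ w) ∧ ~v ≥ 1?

v = 0, w = 0 ↦ 0  <
v = 0, w = 1/3 ↦ 1/3  <
v = 0, w = 2/3 ↦ 2/3  <
v = 0, w = 1 ↦ 1  ≥
v = 1/3, w = 0 ↦ 0  <
v = 1/3, w = 1/3 ↦ 1/3  <
v = 1/3, w = 2/3 ↦ 2/3  <
v = 1/3, w = 1 ↦ 2/3  <
v = 2/3, w = 0 ↦ 0  <
v = 2/3, w = 1/3 ↦ 1/3  <
v = 2/3, w = 2/3 ↦ 1/3  <
v = 2/3, w = 1 ↦ 1/3  <
v = 1, w = 0 ↦ 0  <
v = 1, w = 1/3 ↦ 0  <
v = 1, w = 2/3 ↦ 0  <
v = 1, w = 1 ↦ 0  <
So 1 of the 16 assignments meets the threshold.

1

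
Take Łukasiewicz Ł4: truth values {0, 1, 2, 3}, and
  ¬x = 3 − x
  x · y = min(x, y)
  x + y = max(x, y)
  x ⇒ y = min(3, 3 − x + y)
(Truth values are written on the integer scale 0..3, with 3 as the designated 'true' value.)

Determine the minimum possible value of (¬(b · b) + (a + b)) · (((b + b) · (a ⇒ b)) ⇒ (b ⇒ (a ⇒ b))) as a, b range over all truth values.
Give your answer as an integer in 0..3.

Take a = 0, b = 1:
b · b = 1 · 1 = 1
¬(b · b) = ¬1 = 2
a + b = 0 + 1 = 1
¬(b · b) + (a + b) = 2 + 1 = 2
b + b = 1 + 1 = 1
a ⇒ b = 0 ⇒ 1 = 3
(b + b) · (a ⇒ b) = 1 · 3 = 1
a ⇒ b = 0 ⇒ 1 = 3
b ⇒ (a ⇒ b) = 1 ⇒ 3 = 3
((b + b) · (a ⇒ b)) ⇒ (b ⇒ (a ⇒ b)) = 1 ⇒ 3 = 3
(¬(b · b) + (a + b)) · (((b + b) · (a ⇒ b)) ⇒ (b ⇒ (a ⇒ b))) = 2 · 3 = 2
No assignment yields a value below 2, so this is the minimum.

2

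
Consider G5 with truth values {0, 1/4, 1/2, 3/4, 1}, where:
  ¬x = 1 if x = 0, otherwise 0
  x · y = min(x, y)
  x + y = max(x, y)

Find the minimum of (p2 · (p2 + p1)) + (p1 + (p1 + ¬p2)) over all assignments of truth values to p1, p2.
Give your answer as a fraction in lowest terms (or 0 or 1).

Take p1 = 0, p2 = 1/4:
p2 + p1 = 1/4 + 0 = 1/4
p2 · (p2 + p1) = 1/4 · 1/4 = 1/4
¬p2 = ¬1/4 = 0
p1 + ¬p2 = 0 + 0 = 0
p1 + (p1 + ¬p2) = 0 + 0 = 0
(p2 · (p2 + p1)) + (p1 + (p1 + ¬p2)) = 1/4 + 0 = 1/4
No assignment yields a value below 1/4, so this is the minimum.

1/4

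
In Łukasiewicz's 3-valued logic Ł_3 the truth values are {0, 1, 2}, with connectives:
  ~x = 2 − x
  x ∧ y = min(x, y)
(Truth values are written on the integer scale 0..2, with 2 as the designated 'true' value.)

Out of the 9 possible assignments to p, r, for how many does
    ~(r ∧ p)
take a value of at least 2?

p = 0, r = 0 ↦ 2  ≥
p = 0, r = 1 ↦ 2  ≥
p = 0, r = 2 ↦ 2  ≥
p = 1, r = 0 ↦ 2  ≥
p = 1, r = 1 ↦ 1  <
p = 1, r = 2 ↦ 1  <
p = 2, r = 0 ↦ 2  ≥
p = 2, r = 1 ↦ 1  <
p = 2, r = 2 ↦ 0  <
So 5 of the 9 assignments meet the threshold.

5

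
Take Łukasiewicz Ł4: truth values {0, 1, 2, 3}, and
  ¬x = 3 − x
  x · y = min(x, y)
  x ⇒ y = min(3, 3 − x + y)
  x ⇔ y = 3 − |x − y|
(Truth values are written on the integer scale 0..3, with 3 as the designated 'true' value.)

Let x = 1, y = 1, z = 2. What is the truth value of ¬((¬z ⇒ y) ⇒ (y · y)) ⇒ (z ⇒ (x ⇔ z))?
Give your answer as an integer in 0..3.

¬z = ¬2 = 1
¬z ⇒ y = 1 ⇒ 1 = 3
y · y = 1 · 1 = 1
(¬z ⇒ y) ⇒ (y · y) = 3 ⇒ 1 = 1
¬((¬z ⇒ y) ⇒ (y · y)) = ¬1 = 2
x ⇔ z = 1 ⇔ 2 = 2
z ⇒ (x ⇔ z) = 2 ⇒ 2 = 3
¬((¬z ⇒ y) ⇒ (y · y)) ⇒ (z ⇒ (x ⇔ z)) = 2 ⇒ 3 = 3

3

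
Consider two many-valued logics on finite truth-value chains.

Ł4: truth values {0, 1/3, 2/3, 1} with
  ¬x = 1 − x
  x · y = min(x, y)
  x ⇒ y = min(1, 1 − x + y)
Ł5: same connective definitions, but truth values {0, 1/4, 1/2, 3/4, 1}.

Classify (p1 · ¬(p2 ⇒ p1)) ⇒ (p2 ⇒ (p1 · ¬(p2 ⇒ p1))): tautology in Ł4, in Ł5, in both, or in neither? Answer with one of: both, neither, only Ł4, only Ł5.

In Ł4: every assignment gives 1 — tautology.
In Ł5: every assignment gives 1 — tautology.

both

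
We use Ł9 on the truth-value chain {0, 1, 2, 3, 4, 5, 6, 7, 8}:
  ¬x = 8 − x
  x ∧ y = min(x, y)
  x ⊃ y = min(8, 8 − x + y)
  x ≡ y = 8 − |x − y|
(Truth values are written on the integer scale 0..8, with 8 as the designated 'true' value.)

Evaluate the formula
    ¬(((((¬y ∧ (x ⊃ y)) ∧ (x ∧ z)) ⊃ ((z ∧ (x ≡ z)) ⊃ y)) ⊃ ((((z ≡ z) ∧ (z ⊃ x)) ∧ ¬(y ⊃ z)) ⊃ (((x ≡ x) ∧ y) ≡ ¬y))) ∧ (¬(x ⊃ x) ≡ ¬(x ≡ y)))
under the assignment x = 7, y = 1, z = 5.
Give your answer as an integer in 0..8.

6

¬y = ¬1 = 7
x ⊃ y = 7 ⊃ 1 = 2
¬y ∧ (x ⊃ y) = 7 ∧ 2 = 2
x ∧ z = 7 ∧ 5 = 5
(¬y ∧ (x ⊃ y)) ∧ (x ∧ z) = 2 ∧ 5 = 2
x ≡ z = 7 ≡ 5 = 6
z ∧ (x ≡ z) = 5 ∧ 6 = 5
(z ∧ (x ≡ z)) ⊃ y = 5 ⊃ 1 = 4
((¬y ∧ (x ⊃ y)) ∧ (x ∧ z)) ⊃ ((z ∧ (x ≡ z)) ⊃ y) = 2 ⊃ 4 = 8
z ≡ z = 5 ≡ 5 = 8
z ⊃ x = 5 ⊃ 7 = 8
(z ≡ z) ∧ (z ⊃ x) = 8 ∧ 8 = 8
y ⊃ z = 1 ⊃ 5 = 8
¬(y ⊃ z) = ¬8 = 0
((z ≡ z) ∧ (z ⊃ x)) ∧ ¬(y ⊃ z) = 8 ∧ 0 = 0
x ≡ x = 7 ≡ 7 = 8
(x ≡ x) ∧ y = 8 ∧ 1 = 1
¬y = ¬1 = 7
((x ≡ x) ∧ y) ≡ ¬y = 1 ≡ 7 = 2
(((z ≡ z) ∧ (z ⊃ x)) ∧ ¬(y ⊃ z)) ⊃ (((x ≡ x) ∧ y) ≡ ¬y) = 0 ⊃ 2 = 8
(((¬y ∧ (x ⊃ y)) ∧ (x ∧ z)) ⊃ ((z ∧ (x ≡ z)) ⊃ y)) ⊃ ((((z ≡ z) ∧ (z ⊃ x)) ∧ ¬(y ⊃ z)) ⊃ (((x ≡ x) ∧ y) ≡ ¬y)) = 8 ⊃ 8 = 8
x ⊃ x = 7 ⊃ 7 = 8
¬(x ⊃ x) = ¬8 = 0
x ≡ y = 7 ≡ 1 = 2
¬(x ≡ y) = ¬2 = 6
¬(x ⊃ x) ≡ ¬(x ≡ y) = 0 ≡ 6 = 2
((((¬y ∧ (x ⊃ y)) ∧ (x ∧ z)) ⊃ ((z ∧ (x ≡ z)) ⊃ y)) ⊃ ((((z ≡ z) ∧ (z ⊃ x)) ∧ ¬(y ⊃ z)) ⊃ (((x ≡ x) ∧ y) ≡ ¬y))) ∧ (¬(x ⊃ x) ≡ ¬(x ≡ y)) = 8 ∧ 2 = 2
¬(((((¬y ∧ (x ⊃ y)) ∧ (x ∧ z)) ⊃ ((z ∧ (x ≡ z)) ⊃ y)) ⊃ ((((z ≡ z) ∧ (z ⊃ x)) ∧ ¬(y ⊃ z)) ⊃ (((x ≡ x) ∧ y) ≡ ¬y))) ∧ (¬(x ⊃ x) ≡ ¬(x ≡ y))) = ¬2 = 6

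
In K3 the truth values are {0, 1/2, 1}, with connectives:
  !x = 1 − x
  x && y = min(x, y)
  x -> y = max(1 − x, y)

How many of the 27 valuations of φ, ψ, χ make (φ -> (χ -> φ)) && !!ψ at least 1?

value 1: 7 assignments (counts)
value 1/2: 11 assignments
value 0: 9 assignments
So 7 of the 27 assignments meet the threshold.

7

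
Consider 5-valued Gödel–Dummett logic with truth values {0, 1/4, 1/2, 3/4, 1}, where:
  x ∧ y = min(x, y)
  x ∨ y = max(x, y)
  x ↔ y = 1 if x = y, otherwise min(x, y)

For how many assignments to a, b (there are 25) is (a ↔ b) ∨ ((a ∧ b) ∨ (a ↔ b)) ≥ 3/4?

7

value 1: 5 assignments (counts)
value 3/4: 2 assignments (counts)
value 1/2: 4 assignments
value 1/4: 6 assignments
value 0: 8 assignments
So 7 of the 25 assignments meet the threshold.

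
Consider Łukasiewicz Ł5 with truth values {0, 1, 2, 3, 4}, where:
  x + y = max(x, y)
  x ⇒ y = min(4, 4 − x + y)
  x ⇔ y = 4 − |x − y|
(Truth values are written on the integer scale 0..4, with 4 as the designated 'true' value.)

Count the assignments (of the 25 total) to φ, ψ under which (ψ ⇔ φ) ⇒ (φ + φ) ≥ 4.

value 4: 13 assignments (counts)
value 3: 5 assignments
value 2: 4 assignments
value 1: 2 assignments
value 0: 1 assignment
So 13 of the 25 assignments meet the threshold.

13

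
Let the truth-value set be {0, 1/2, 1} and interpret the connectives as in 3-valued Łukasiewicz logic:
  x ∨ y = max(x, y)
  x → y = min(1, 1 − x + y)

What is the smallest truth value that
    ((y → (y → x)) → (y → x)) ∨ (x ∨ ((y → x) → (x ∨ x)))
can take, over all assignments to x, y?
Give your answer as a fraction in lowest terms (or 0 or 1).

1/2

Take x = 0, y = 1/2:
y → x = 1/2 → 0 = 1/2
y → (y → x) = 1/2 → 1/2 = 1
y → x = 1/2 → 0 = 1/2
(y → (y → x)) → (y → x) = 1 → 1/2 = 1/2
y → x = 1/2 → 0 = 1/2
x ∨ x = 0 ∨ 0 = 0
(y → x) → (x ∨ x) = 1/2 → 0 = 1/2
x ∨ ((y → x) → (x ∨ x)) = 0 ∨ 1/2 = 1/2
((y → (y → x)) → (y → x)) ∨ (x ∨ ((y → x) → (x ∨ x))) = 1/2 ∨ 1/2 = 1/2
No assignment yields a value below 1/2, so this is the minimum.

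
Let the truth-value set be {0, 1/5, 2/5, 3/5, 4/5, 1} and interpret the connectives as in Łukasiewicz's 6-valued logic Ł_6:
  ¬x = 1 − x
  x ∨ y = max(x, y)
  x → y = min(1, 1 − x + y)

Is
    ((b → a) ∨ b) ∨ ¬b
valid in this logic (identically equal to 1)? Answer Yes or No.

No

Counterexample: take a = 0, b = 1/5.
b → a = 1/5 → 0 = 4/5
(b → a) ∨ b = 4/5 ∨ 1/5 = 4/5
¬b = ¬1/5 = 4/5
((b → a) ∨ b) ∨ ¬b = 4/5 ∨ 4/5 = 4/5
This gives 4/5 ≠ 1.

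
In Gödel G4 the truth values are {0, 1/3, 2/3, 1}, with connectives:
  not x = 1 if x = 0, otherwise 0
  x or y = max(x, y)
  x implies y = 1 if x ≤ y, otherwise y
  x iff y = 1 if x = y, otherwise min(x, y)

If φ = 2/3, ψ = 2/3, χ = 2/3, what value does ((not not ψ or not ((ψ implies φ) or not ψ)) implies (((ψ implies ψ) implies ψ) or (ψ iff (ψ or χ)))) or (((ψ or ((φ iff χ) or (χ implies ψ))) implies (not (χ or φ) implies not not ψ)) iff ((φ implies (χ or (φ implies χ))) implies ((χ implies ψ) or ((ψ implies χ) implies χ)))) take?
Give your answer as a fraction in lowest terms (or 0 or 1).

1

not ψ = not 2/3 = 0
not not ψ = not 0 = 1
ψ implies φ = 2/3 implies 2/3 = 1
not ψ = not 2/3 = 0
(ψ implies φ) or not ψ = 1 or 0 = 1
not ((ψ implies φ) or not ψ) = not 1 = 0
not not ψ or not ((ψ implies φ) or not ψ) = 1 or 0 = 1
ψ implies ψ = 2/3 implies 2/3 = 1
(ψ implies ψ) implies ψ = 1 implies 2/3 = 2/3
ψ or χ = 2/3 or 2/3 = 2/3
ψ iff (ψ or χ) = 2/3 iff 2/3 = 1
((ψ implies ψ) implies ψ) or (ψ iff (ψ or χ)) = 2/3 or 1 = 1
(not not ψ or not ((ψ implies φ) or not ψ)) implies (((ψ implies ψ) implies ψ) or (ψ iff (ψ or χ))) = 1 implies 1 = 1
φ iff χ = 2/3 iff 2/3 = 1
χ implies ψ = 2/3 implies 2/3 = 1
(φ iff χ) or (χ implies ψ) = 1 or 1 = 1
ψ or ((φ iff χ) or (χ implies ψ)) = 2/3 or 1 = 1
χ or φ = 2/3 or 2/3 = 2/3
not (χ or φ) = not 2/3 = 0
not ψ = not 2/3 = 0
not not ψ = not 0 = 1
not (χ or φ) implies not not ψ = 0 implies 1 = 1
(ψ or ((φ iff χ) or (χ implies ψ))) implies (not (χ or φ) implies not not ψ) = 1 implies 1 = 1
φ implies χ = 2/3 implies 2/3 = 1
χ or (φ implies χ) = 2/3 or 1 = 1
φ implies (χ or (φ implies χ)) = 2/3 implies 1 = 1
χ implies ψ = 2/3 implies 2/3 = 1
ψ implies χ = 2/3 implies 2/3 = 1
(ψ implies χ) implies χ = 1 implies 2/3 = 2/3
(χ implies ψ) or ((ψ implies χ) implies χ) = 1 or 2/3 = 1
(φ implies (χ or (φ implies χ))) implies ((χ implies ψ) or ((ψ implies χ) implies χ)) = 1 implies 1 = 1
((ψ or ((φ iff χ) or (χ implies ψ))) implies (not (χ or φ) implies not not ψ)) iff ((φ implies (χ or (φ implies χ))) implies ((χ implies ψ) or ((ψ implies χ) implies χ))) = 1 iff 1 = 1
((not not ψ or not ((ψ implies φ) or not ψ)) implies (((ψ implies ψ) implies ψ) or (ψ iff (ψ or χ)))) or (((ψ or ((φ iff χ) or (χ implies ψ))) implies (not (χ or φ) implies not not ψ)) iff ((φ implies (χ or (φ implies χ))) implies ((χ implies ψ) or ((ψ implies χ) implies χ)))) = 1 or 1 = 1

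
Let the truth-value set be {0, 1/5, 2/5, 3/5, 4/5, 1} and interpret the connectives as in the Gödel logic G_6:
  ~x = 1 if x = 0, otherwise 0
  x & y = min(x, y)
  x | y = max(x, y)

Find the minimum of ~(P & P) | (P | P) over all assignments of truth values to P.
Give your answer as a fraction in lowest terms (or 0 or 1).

Take P = 1/5:
P & P = 1/5 & 1/5 = 1/5
~(P & P) = ~1/5 = 0
P | P = 1/5 | 1/5 = 1/5
~(P & P) | (P | P) = 0 | 1/5 = 1/5
No assignment yields a value below 1/5, so this is the minimum.

1/5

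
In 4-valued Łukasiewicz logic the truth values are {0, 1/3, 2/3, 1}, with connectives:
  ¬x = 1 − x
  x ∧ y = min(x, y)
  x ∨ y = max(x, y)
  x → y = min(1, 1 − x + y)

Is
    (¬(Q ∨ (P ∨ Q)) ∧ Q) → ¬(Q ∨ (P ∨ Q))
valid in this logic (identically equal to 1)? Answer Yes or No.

Yes

P = 0, Q = 0 ↦ 1
P = 0, Q = 1/3 ↦ 1
P = 0, Q = 2/3 ↦ 1
P = 0, Q = 1 ↦ 1
P = 1/3, Q = 0 ↦ 1
P = 1/3, Q = 1/3 ↦ 1
P = 1/3, Q = 2/3 ↦ 1
P = 1/3, Q = 1 ↦ 1
P = 2/3, Q = 0 ↦ 1
P = 2/3, Q = 1/3 ↦ 1
P = 2/3, Q = 2/3 ↦ 1
P = 2/3, Q = 1 ↦ 1
P = 1, Q = 0 ↦ 1
P = 1, Q = 1/3 ↦ 1
P = 1, Q = 2/3 ↦ 1
P = 1, Q = 1 ↦ 1
Every assignment gives a value ≥ 1.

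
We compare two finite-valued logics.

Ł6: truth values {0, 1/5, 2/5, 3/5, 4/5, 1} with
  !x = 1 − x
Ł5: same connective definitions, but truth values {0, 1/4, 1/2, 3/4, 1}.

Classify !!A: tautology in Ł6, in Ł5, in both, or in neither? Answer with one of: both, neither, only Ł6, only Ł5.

In Ł6: at A = 0 the value is 0 — not a tautology.
In Ł5: at A = 0 the value is 0 — not a tautology.

neither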